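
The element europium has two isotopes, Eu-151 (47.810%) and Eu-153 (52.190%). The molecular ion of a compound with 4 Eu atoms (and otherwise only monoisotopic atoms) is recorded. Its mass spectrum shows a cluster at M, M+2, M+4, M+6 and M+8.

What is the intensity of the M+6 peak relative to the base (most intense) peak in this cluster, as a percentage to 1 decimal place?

Binomial terms of (0.47810 + 0.52190)^4: M 0.0522, M+2 0.2281, M+4 0.3736, M+6 0.2719, M+8 0.0742 → M+4 is the base peak.
P(M+4) = C(4,2) × 0.47810^2 × 0.52190^2 = 6 × 0.22857961 × 0.27237961 = 0.373563 (base)
P(M+6) = C(4,3) × 0.47810^1 × 0.52190^3 = 4 × 0.4781 × 0.14215492 = 0.271857
Relative intensity = 0.271857 / 0.373563 × 100 = 72.8

72.8%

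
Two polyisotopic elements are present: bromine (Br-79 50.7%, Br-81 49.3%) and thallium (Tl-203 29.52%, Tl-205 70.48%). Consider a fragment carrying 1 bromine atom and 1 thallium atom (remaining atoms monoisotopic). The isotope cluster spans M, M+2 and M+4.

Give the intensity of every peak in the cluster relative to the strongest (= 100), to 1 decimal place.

29.8 : 100.0 : 69.1

Bromine pattern (n=1): 0.5070 : 0.4930
Thallium pattern (n=1): 0.2952 : 0.7048
Convolve the two distributions (both contribute in 2-u steps):
  M: 0.5070×0.2952 = 0.149666
  M+2: 0.5070×0.7048 + 0.4930×0.2952 = 0.502867
  M+4: 0.4930×0.7048 = 0.347466
Scale to base peak (0.502867) = 100: 29.8 : 100.0 : 69.1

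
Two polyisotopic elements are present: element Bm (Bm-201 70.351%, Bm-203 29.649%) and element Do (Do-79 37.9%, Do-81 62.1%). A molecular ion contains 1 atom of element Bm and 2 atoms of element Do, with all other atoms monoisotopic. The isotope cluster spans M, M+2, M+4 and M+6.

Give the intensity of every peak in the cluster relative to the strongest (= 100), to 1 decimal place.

Element Bm pattern (n=1): 0.70351 : 0.29649
Element Do pattern (n=2): 0.143641 : 0.470718 : 0.385641
Convolve the two distributions (both contribute in 2-u steps):
  M: 0.70351×0.143641 = 0.101053
  M+2: 0.70351×0.470718 + 0.29649×0.143641 = 0.373743
  M+4: 0.70351×0.385641 + 0.29649×0.470718 = 0.410865
  M+6: 0.29649×0.385641 = 0.114339
Scale to base peak (0.410865) = 100: 24.6 : 91.0 : 100.0 : 27.8

24.6 : 91.0 : 100.0 : 27.8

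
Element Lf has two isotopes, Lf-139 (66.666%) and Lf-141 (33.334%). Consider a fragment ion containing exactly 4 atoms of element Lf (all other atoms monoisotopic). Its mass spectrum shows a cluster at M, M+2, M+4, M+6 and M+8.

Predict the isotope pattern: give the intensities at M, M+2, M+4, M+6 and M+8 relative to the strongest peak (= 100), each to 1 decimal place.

Expanding (0.66666 + 0.33334)^4:
P(M) = 0.66666^4 = 0.197523
P(M+2) = 4 × 0.66666^3 × 0.33334^1 = 0.395058
P(M+4) = 6 × 0.66666^2 × 0.33334^2 = 0.296302
P(M+6) = 4 × 0.66666^1 × 0.33334^3 = 0.098770
P(M+8) = 0.33334^4 = 0.012347
The M+2 peak is largest (0.395058); scaling to 100 gives 50.0 : 100.0 : 75.0 : 25.0 : 3.1.

50.0 : 100.0 : 75.0 : 25.0 : 3.1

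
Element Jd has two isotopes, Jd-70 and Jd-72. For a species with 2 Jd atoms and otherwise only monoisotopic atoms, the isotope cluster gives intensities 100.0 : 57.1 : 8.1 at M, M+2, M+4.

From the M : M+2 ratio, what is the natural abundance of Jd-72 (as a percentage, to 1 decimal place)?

Let p = fractional abundance of Jd-70. I(M+2)/I(M) = [C(2,1)·p^1·(1−p)] / p^2 = 2·(1−p)/p = 57.1/100.0 = 0.5710
(1−p)/p = 0.5710/2 = 0.2855  ⇒  p = 1/(1 + 0.2855) = 0.7779
Jd-70: 77.8%, Jd-72: 22.2%.

22.2%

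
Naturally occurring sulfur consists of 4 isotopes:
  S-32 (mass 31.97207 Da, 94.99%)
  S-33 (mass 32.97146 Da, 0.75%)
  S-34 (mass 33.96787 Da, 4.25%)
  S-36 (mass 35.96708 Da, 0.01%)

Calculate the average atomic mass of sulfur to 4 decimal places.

Ar = Σ fᵢ·mᵢ = 0.9499 × 31.97207 + 0.0075 × 32.97146 + 0.0425 × 33.96787 + 0.0001 × 35.96708
= 30.370269 + 0.247286 + 1.443634 + 0.003597 = 32.064786 Da

32.0648 Da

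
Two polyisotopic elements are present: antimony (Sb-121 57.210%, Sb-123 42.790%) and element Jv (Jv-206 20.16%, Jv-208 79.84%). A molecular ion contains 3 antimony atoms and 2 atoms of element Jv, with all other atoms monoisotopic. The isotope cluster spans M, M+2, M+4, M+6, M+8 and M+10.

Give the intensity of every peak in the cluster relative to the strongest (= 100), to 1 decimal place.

Antimony pattern (n=3): 0.18724742 : 0.42015297 : 0.3142518 : 0.07834781
Element Jv pattern (n=2): 0.04064256 : 0.32191488 : 0.63744256
Convolve the two distributions (both contribute in 2-u steps):
  M: 0.18724742×0.04064256 = 0.007610
  M+2: 0.18724742×0.32191488 + 0.42015297×0.04064256 = 0.077354
  M+4: 0.18724742×0.63744256 + 0.42015297×0.32191488 + 0.3142518×0.04064256 = 0.267385
  M+6: 0.42015297×0.63744256 + 0.3142518×0.32191488 + 0.07834781×0.04064256 = 0.372170
  M+8: 0.3142518×0.63744256 + 0.07834781×0.32191488 = 0.225539
  M+10: 0.07834781×0.63744256 = 0.049942
Scale to base peak (0.372170) = 100: 2.0 : 20.8 : 71.8 : 100.0 : 60.6 : 13.4

2.0 : 20.8 : 71.8 : 100.0 : 60.6 : 13.4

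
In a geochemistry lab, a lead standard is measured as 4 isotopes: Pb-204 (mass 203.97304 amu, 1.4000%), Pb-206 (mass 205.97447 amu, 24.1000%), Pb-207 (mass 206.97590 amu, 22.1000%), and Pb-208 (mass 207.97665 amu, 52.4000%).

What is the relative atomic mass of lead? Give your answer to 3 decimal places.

207.217 amu

Ar = Σ fᵢ·mᵢ = 0.014000 × 203.97304 + 0.241000 × 205.97447 + 0.221000 × 206.97590 + 0.524000 × 207.97665
= 2.855623 + 49.639847 + 45.741674 + 108.979765 = 207.216909 amu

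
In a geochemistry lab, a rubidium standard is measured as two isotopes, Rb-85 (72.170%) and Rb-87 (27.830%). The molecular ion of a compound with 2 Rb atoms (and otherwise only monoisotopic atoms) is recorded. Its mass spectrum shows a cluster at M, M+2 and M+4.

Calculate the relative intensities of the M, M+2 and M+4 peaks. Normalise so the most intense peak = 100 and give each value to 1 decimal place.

100.0 : 77.1 : 14.9

Expanding (0.72170 + 0.27830)^2:
P(M) = 0.72170^2 = 0.520851
P(M+2) = 2 × 0.72170^1 × 0.27830^1 = 0.401698
P(M+4) = 0.27830^2 = 0.077451
The M peak is largest (0.520851); scaling to 100 gives 100.0 : 77.1 : 14.9.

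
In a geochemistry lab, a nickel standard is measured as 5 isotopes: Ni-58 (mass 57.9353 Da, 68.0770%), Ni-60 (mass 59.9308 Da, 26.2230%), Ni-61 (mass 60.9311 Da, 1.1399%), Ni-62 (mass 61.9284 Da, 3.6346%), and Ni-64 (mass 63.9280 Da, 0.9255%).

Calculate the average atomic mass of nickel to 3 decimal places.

58.693 Da

The abundance-weighted mean is 0.680770 × 57.9353 + 0.262230 × 59.9308 + 0.011399 × 60.9311 + 0.036346 × 61.9284 + 0.009255 × 63.9280
= 39.44061 + 15.71565 + 0.69455 + 2.25085 + 0.59165 = 58.69331 Da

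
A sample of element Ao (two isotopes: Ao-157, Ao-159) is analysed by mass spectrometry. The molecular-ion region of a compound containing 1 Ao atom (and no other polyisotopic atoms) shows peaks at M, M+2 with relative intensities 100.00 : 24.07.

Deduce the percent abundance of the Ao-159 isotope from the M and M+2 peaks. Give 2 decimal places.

If p is the fraction of Ao that is Ao-157, then I(M+2)/I(M) = [C(1,1)·p^0·(1−p)] / p^1 = 1·(1−p)/p = 24.07/100.00 = 0.2407
(1−p)/p = 0.2407/1 = 0.2407  ⇒  p = 1/(1 + 0.2407) = 0.8060
Ao-157: 80.60%, Ao-159: 19.40%.

19.40%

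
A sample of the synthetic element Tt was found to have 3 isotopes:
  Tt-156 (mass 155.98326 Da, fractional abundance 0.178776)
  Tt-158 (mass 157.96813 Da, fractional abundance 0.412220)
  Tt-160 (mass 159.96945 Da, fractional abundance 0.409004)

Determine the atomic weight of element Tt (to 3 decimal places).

158.432 Da

Average mass = Σ (abundance × isotope mass) = 0.178776 × 155.98326 + 0.412220 × 157.96813 + 0.409004 × 159.96945
= 27.886063 + 65.117623 + 65.428145 = 158.431831 Da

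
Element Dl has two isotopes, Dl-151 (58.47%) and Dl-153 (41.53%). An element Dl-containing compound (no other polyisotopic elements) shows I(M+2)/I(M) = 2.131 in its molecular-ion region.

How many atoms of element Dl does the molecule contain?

3

With n Dl atoms, P(M+2)/P(M) = C(n,1)·p^(n−1)q / p^n = n·q/p = n · 0.4153/0.5847.
n = 2.131 × 0.5847/0.4153 = 3.00 ≈ 3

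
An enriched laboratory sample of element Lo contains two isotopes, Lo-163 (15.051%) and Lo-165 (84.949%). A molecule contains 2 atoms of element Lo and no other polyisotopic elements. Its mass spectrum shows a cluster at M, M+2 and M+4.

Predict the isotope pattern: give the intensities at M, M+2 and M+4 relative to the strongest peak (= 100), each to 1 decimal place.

3.1 : 35.4 : 100.0

Each Lo atom is independently Lo-163 (p = 0.15051) or Lo-165 (q = 0.84949); the cluster is the binomial expansion (p + q)^2.
P(M) = 0.15051^2 = 0.022653
P(M+2) = 2 × 0.15051^1 × 0.84949^1 = 0.255713
P(M+4) = 0.84949^2 = 0.721633
The M+4 peak is largest (0.721633); scaling to 100 gives 3.1 : 35.4 : 100.0.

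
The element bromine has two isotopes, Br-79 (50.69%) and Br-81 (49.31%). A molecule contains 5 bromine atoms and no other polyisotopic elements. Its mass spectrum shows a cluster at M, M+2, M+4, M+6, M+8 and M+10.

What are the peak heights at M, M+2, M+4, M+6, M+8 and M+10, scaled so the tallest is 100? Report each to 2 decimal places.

10.57 : 51.40 : 100.00 : 97.28 : 47.31 : 9.21

Each Br atom is independently Br-79 (p = 0.5069) or Br-81 (q = 0.4931); the cluster is the binomial expansion (p + q)^5.
P(M) = 0.5069^5 = 0.033467
P(M+2) = 5 × 0.5069^4 × 0.4931^1 = 0.162777
P(M+4) = 10 × 0.5069^3 × 0.4931^2 = 0.316692
P(M+6) = 10 × 0.5069^2 × 0.4931^3 = 0.308070
P(M+8) = 5 × 0.5069^1 × 0.4931^4 = 0.149842
P(M+10) = 0.4931^5 = 0.029152
The M+4 peak is largest (0.316692); scaling to 100 gives 10.57 : 51.40 : 100.00 : 97.28 : 47.31 : 9.21.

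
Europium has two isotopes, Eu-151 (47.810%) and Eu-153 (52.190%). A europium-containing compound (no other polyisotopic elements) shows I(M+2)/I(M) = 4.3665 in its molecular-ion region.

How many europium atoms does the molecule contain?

With n Eu atoms, P(M+2)/P(M) = C(n,1)·p^(n−1)q / p^n = n·q/p = n · 0.52190/0.47810.
n = 4.3665 × 0.47810/0.52190 = 4.00 ≈ 4

4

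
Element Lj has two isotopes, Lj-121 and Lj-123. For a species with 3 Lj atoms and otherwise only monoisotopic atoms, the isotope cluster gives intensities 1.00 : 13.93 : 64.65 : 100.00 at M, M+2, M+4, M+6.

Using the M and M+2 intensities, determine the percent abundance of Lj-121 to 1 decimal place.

Write p for the Lj-121 fraction. I(M+2)/I(M) = [C(3,1)·p^2·(1−p)] / p^3 = 3·(1−p)/p = 13.93/1.00 = 13.9300
(1−p)/p = 13.9300/3 = 4.6433  ⇒  p = 1/(1 + 4.6433) = 0.1772
Lj-121: 17.7%, Lj-123: 82.3%.

17.7%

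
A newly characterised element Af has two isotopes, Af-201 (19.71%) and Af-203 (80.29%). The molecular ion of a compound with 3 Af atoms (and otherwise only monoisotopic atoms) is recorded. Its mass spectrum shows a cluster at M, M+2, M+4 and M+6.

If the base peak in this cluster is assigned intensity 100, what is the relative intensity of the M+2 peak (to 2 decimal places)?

18.08

Term probabilities: M 0.0077, M+2 0.0936, M+4 0.3812, M+6 0.5176. Base peak = M+6.
P(M+6) = C(3,3) × 0.1971^0 × 0.8029^3 = 1 × 1.0000 × 0.51758821 = 0.517588 (base)
P(M+2) = C(3,1) × 0.1971^2 × 0.8029^1 = 3 × 0.03884841 × 0.8029 = 0.093574
Relative intensity = 0.093574 / 0.517588 × 100 = 18.08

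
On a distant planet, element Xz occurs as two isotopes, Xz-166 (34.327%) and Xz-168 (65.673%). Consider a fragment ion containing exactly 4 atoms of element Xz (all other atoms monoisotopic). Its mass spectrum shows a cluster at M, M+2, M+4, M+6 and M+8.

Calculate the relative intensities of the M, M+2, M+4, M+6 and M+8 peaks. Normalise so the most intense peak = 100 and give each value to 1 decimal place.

3.6 : 27.3 : 78.4 : 100.0 : 47.8

The 4 Xz atoms are independent, so intensities follow the terms of (0.34327 + 0.65673)^4.
P(M) = 0.34327^4 = 0.013885
P(M+2) = 4 × 0.34327^3 × 0.65673^1 = 0.106256
P(M+4) = 6 × 0.34327^2 × 0.65673^2 = 0.304928
P(M+6) = 4 × 0.34327^1 × 0.65673^3 = 0.388917
P(M+8) = 0.65673^4 = 0.186015
The M+6 peak is largest (0.388917); scaling to 100 gives 3.6 : 27.3 : 78.4 : 100.0 : 47.8.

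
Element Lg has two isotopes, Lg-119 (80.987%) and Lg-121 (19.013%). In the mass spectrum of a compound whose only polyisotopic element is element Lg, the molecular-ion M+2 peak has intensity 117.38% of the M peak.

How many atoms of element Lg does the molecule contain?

5

The M+2/M ratio from n Lg atoms is n · q/p = n · 0.19013/0.80987.
n = 1.1738 × 0.80987/0.19013 = 5.00 ≈ 5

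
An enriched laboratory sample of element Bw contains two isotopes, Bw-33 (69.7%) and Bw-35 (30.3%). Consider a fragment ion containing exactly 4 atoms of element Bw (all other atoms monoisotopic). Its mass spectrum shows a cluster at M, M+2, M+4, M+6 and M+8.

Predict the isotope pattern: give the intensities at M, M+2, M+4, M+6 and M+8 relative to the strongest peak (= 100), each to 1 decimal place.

Each Bw atom is independently Bw-33 (p = 0.697) or Bw-35 (q = 0.303); the cluster is the binomial expansion (p + q)^4.
P(M) = 0.697^4 = 0.236010
P(M+2) = 4 × 0.697^3 × 0.303^1 = 0.410394
P(M+4) = 6 × 0.697^2 × 0.303^2 = 0.267610
P(M+6) = 4 × 0.697^1 × 0.303^3 = 0.077557
P(M+8) = 0.303^4 = 0.008429
The M+2 peak is largest (0.410394); scaling to 100 gives 57.5 : 100.0 : 65.2 : 18.9 : 2.1.

57.5 : 100.0 : 65.2 : 18.9 : 2.1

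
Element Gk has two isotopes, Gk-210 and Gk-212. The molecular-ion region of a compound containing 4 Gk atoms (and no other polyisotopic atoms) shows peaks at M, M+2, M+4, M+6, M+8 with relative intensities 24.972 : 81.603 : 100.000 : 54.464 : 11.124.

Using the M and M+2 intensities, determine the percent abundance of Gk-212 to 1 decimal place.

Let p = fractional abundance of Gk-210. I(M+2)/I(M) = [C(4,1)·p^3·(1−p)] / p^4 = 4·(1−p)/p = 81.603/24.972 = 3.2678
(1−p)/p = 3.2678/4 = 0.8169  ⇒  p = 1/(1 + 0.8169) = 0.5504
Gk-210: 55.0%, Gk-212: 45.0%.

45.0%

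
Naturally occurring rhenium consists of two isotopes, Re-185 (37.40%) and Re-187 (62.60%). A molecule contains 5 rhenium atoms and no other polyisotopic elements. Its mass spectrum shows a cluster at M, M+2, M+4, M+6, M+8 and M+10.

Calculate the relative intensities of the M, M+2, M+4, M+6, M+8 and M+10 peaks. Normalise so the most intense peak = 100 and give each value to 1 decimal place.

Expanding (0.3740 + 0.6260)^5:
P(M) = 0.3740^5 = 0.007317
P(M+2) = 5 × 0.3740^4 × 0.6260^1 = 0.061239
P(M+4) = 10 × 0.3740^3 × 0.6260^2 = 0.205005
P(M+6) = 10 × 0.3740^2 × 0.6260^3 = 0.343136
P(M+8) = 5 × 0.3740^1 × 0.6260^4 = 0.287170
P(M+10) = 0.6260^5 = 0.096133
The M+6 peak is largest (0.343136); scaling to 100 gives 2.1 : 17.8 : 59.7 : 100.0 : 83.7 : 28.0.

2.1 : 17.8 : 59.7 : 100.0 : 83.7 : 28.0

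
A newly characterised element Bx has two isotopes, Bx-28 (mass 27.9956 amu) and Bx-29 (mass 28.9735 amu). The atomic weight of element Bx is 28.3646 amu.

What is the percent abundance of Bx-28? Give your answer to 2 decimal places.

62.27%

Writing the weighted mean with unknown fraction x of Bx-28:
27.9956·x + 28.9735·(1 − x) = 28.3646
(27.9956 − 28.9735)·x = 28.3646 − 28.9735
x = -0.6089 / -0.9779 = 0.62266 → 62.27% Bx-28, 37.73% Bx-29.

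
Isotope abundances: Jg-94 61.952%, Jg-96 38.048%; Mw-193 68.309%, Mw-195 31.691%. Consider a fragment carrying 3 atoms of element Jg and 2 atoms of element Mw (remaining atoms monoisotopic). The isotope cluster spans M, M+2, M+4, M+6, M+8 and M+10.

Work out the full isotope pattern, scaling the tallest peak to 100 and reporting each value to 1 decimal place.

32.7 : 90.6 : 100.0 : 54.9 : 15.0 : 1.6

Element Jg pattern (n=3): 0.23777489 : 0.43809041 : 0.26905449 : 0.0550802
Element Mw pattern (n=2): 0.46661195 : 0.4329561 : 0.10043195
Convolve the two distributions (both contribute in 2-u steps):
  M: 0.23777489×0.46661195 = 0.110949
  M+2: 0.23777489×0.4329561 + 0.43809041×0.46661195 = 0.307364
  M+4: 0.23777489×0.10043195 + 0.43809041×0.4329561 + 0.26905449×0.46661195 = 0.339098
  M+6: 0.43809041×0.10043195 + 0.26905449×0.4329561 + 0.0550802×0.46661195 = 0.186188
  M+8: 0.26905449×0.10043195 + 0.0550802×0.4329561 = 0.050869
  M+10: 0.0550802×0.10043195 = 0.005532
Scale to base peak (0.339098) = 100: 32.7 : 90.6 : 100.0 : 54.9 : 15.0 : 1.6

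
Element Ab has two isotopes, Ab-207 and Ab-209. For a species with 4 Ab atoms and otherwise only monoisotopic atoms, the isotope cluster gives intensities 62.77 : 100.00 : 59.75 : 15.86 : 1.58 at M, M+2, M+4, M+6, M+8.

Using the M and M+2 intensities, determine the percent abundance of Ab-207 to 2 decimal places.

71.52%

Write p for the Ab-207 fraction. I(M+2)/I(M) = [C(4,1)·p^3·(1−p)] / p^4 = 4·(1−p)/p = 100.00/62.77 = 1.5931
(1−p)/p = 1.5931/4 = 0.3983  ⇒  p = 1/(1 + 0.3983) = 0.7152
Ab-207: 71.52%, Ab-209: 28.48%.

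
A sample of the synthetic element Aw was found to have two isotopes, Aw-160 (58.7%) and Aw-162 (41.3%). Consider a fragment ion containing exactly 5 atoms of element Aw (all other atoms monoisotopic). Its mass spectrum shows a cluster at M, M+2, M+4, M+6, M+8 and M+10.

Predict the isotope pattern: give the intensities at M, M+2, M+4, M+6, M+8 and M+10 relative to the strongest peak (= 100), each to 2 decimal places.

20.20 : 71.07 : 100.00 : 70.36 : 24.75 : 3.48

Each Aw atom is independently Aw-160 (p = 0.587) or Aw-162 (q = 0.413); the cluster is the binomial expansion (p + q)^5.
P(M) = 0.587^5 = 0.069693
P(M+2) = 5 × 0.587^4 × 0.413^1 = 0.245173
P(M+4) = 10 × 0.587^3 × 0.413^2 = 0.344996
P(M+6) = 10 × 0.587^2 × 0.413^3 = 0.242732
P(M+8) = 5 × 0.587^1 × 0.413^4 = 0.085390
P(M+10) = 0.413^5 = 0.012016
The M+4 peak is largest (0.344996); scaling to 100 gives 20.20 : 71.07 : 100.00 : 70.36 : 24.75 : 3.48.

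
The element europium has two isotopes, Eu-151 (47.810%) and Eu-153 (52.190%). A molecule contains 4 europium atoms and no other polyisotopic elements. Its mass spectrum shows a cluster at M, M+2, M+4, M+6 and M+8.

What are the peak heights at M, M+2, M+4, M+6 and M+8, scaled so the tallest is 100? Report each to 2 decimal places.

Expanding (0.47810 + 0.52190)^4:
P(M) = 0.47810^4 = 0.052249
P(M+2) = 4 × 0.47810^3 × 0.52190^1 = 0.228141
P(M+4) = 6 × 0.47810^2 × 0.52190^2 = 0.373563
P(M+6) = 4 × 0.47810^1 × 0.52190^3 = 0.271857
P(M+8) = 0.52190^4 = 0.074191
The M+4 peak is largest (0.373563); scaling to 100 gives 13.99 : 61.07 : 100.00 : 72.77 : 19.86.

13.99 : 61.07 : 100.00 : 72.77 : 19.86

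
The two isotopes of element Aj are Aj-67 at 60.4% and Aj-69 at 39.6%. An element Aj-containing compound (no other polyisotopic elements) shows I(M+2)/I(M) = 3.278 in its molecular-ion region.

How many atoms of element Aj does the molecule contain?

With n Aj atoms, P(M+2)/P(M) = C(n,1)·p^(n−1)q / p^n = n·q/p = n · 0.396/0.604.
n = 3.278 × 0.604/0.396 = 5.00 ≈ 5

5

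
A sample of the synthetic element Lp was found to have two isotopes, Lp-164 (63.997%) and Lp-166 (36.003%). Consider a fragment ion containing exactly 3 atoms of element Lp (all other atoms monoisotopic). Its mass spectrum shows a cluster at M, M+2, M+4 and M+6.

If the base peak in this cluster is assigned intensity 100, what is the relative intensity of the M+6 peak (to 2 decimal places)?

10.55

Term probabilities: M 0.2621, M+2 0.4424, M+4 0.2489, M+6 0.0467. Base peak = M+2.
P(M+2) = C(3,1) × 0.63997^2 × 0.36003^1 = 3 × 0.4095616 × 0.36003 = 0.442363 (base)
P(M+6) = C(3,3) × 0.63997^0 × 0.36003^3 = 1 × 1.0000 × 0.04666766 = 0.046668
Relative intensity = 0.046668 / 0.442363 × 100 = 10.55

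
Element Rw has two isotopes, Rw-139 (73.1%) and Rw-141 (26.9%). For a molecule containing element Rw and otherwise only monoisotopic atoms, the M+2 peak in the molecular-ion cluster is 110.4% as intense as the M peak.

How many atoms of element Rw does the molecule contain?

For n independent Rw atoms, I(M+2)/I(M) = n · (abundance Rw-141) / (abundance Rw-139) = n · 0.269/0.731.
n = 1.104 × 0.731/0.269 = 3.00 ≈ 3

3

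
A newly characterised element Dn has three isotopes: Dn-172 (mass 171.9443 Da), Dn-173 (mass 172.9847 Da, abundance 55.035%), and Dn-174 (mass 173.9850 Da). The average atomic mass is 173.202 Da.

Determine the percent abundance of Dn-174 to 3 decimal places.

33.573%

The remaining 44.965% is split between Dn-172 (fraction x) and Dn-174 (fraction 0.44965 − x).
Substituting: 171.9443x + 173.9850(0.44965 − x) = 77.999870355
(171.9443 − 173.9850)x = -0.232484895  ⇒  x = 0.11392, y = 0.33573
Dn-172: 11.392%, Dn-174: 33.573%.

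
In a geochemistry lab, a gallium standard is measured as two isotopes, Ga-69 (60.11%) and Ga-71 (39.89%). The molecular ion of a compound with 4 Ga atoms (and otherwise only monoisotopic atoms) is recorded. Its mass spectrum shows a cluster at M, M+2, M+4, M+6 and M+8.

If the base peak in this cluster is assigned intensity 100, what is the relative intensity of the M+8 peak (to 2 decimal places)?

7.31

(0.6011 + 0.3989)^4 gives M 0.1306, M+2 0.3465, M+4 0.3450, M+6 0.1526, M+8 0.0253; the largest is M+2.
P(M+2) = C(4,1) × 0.6011^3 × 0.3989^1 = 4 × 0.21719018 × 0.3989 = 0.346549 (base)
P(M+8) = C(4,4) × 0.6011^0 × 0.3989^4 = 1 × 1.0000 × 0.02531956 = 0.025320
Relative intensity = 0.025320 / 0.346549 × 100 = 7.31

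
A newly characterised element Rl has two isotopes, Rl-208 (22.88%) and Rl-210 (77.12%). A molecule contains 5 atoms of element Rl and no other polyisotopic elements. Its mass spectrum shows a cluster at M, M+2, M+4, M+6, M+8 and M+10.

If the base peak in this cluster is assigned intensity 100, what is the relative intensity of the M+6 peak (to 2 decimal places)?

(0.2288 + 0.7712)^5 gives M 0.0006, M+2 0.0106, M+4 0.0712, M+6 0.2401, M+8 0.4047, M+10 0.2728; the largest is M+8.
P(M+8) = C(5,4) × 0.2288^1 × 0.7712^4 = 5 × 0.2288 × 0.3537269 = 0.404664 (base)
P(M+6) = C(5,3) × 0.2288^2 × 0.7712^3 = 10 × 0.05234944 × 0.45867077 = 0.240112
Relative intensity = 0.240112 / 0.404664 × 100 = 59.34

59.34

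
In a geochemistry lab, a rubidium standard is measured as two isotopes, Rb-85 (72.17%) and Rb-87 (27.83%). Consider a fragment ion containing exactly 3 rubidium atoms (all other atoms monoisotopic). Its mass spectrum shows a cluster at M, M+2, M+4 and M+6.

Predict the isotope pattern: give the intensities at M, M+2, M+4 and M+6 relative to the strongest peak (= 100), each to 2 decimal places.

86.44 : 100.00 : 38.56 : 4.96

The 3 Rb atoms are independent, so intensities follow the terms of (0.7217 + 0.2783)^3.
P(M) = 0.7217^3 = 0.375898
P(M+2) = 3 × 0.7217^2 × 0.2783^1 = 0.434858
P(M+4) = 3 × 0.7217^1 × 0.2783^2 = 0.167689
P(M+6) = 0.2783^3 = 0.021555
The M+2 peak is largest (0.434858); scaling to 100 gives 86.44 : 100.00 : 38.56 : 4.96.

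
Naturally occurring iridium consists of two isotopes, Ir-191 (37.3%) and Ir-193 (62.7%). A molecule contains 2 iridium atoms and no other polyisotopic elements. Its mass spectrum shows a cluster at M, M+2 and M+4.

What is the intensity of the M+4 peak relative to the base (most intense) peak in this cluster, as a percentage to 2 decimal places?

84.05%

(0.373 + 0.627)^2 gives M 0.1391, M+2 0.4677, M+4 0.3931; the largest is M+2.
P(M+2) = C(2,1) × 0.373^1 × 0.627^1 = 2 × 0.3730 × 0.6270 = 0.467742 (base)
P(M+4) = C(2,2) × 0.373^0 × 0.627^2 = 1 × 1.0000 × 0.393129 = 0.393129
Relative intensity = 0.393129 / 0.467742 × 100 = 84.05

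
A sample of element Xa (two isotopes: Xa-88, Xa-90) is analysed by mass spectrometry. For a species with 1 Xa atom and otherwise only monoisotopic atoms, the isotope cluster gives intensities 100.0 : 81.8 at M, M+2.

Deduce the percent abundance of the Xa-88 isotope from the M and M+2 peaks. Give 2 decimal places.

If p is the fraction of Xa that is Xa-88, then I(M+2)/I(M) = [C(1,1)·p^0·(1−p)] / p^1 = 1·(1−p)/p = 81.8/100.0 = 0.8180
(1−p)/p = 0.8180/1 = 0.8180  ⇒  p = 1/(1 + 0.8180) = 0.5501
Xa-88: 55.01%, Xa-90: 44.99%.

55.01%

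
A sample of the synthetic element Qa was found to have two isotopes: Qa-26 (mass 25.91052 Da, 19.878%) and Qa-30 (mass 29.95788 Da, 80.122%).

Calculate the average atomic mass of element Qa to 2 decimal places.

Average mass = Σ (abundance × isotope mass) = 0.19878 × 25.91052 + 0.80122 × 29.95788
= 5.150493 + 24.002853 = 29.153346 Da

29.15 Da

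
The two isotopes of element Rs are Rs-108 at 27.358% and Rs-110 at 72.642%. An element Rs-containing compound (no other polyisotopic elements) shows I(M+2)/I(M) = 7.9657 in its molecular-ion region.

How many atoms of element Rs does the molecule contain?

3

For n independent Rs atoms, I(M+2)/I(M) = n · (abundance Rs-110) / (abundance Rs-108) = n · 0.72642/0.27358.
n = 7.9657 × 0.27358/0.72642 = 3.00 ≈ 3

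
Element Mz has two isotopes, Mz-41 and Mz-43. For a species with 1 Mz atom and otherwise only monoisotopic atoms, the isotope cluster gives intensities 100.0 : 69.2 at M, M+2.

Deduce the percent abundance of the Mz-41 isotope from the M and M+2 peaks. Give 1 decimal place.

Write p for the Mz-41 fraction. I(M+2)/I(M) = [C(1,1)·p^0·(1−p)] / p^1 = 1·(1−p)/p = 69.2/100.0 = 0.6920
(1−p)/p = 0.6920/1 = 0.6920  ⇒  p = 1/(1 + 0.6920) = 0.5910
Mz-41: 59.1%, Mz-43: 40.9%.

59.1%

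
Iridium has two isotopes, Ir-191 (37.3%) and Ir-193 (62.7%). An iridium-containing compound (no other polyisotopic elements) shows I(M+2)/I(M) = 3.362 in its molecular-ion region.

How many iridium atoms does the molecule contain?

With n Ir atoms, P(M+2)/P(M) = C(n,1)·p^(n−1)q / p^n = n·q/p = n · 0.627/0.373.
n = 3.362 × 0.373/0.627 = 2.00 ≈ 2

2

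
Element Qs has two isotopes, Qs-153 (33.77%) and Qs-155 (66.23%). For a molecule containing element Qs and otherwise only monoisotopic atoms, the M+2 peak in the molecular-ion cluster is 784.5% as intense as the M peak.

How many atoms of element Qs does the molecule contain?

With n Qs atoms, P(M+2)/P(M) = C(n,1)·p^(n−1)q / p^n = n·q/p = n · 0.6623/0.3377.
n = 7.845 × 0.3377/0.6623 = 4.00 ≈ 4

4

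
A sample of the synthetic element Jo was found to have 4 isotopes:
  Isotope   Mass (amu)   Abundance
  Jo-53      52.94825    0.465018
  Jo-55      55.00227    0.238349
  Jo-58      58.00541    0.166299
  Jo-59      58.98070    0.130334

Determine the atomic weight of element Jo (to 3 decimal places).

Ar = Σ fᵢ·mᵢ = 0.465018 × 52.94825 + 0.238349 × 55.00227 + 0.166299 × 58.00541 + 0.130334 × 58.98070
= 24.621889 + 13.109736 + 9.646242 + 7.687191 = 55.065058 amu

55.065 amu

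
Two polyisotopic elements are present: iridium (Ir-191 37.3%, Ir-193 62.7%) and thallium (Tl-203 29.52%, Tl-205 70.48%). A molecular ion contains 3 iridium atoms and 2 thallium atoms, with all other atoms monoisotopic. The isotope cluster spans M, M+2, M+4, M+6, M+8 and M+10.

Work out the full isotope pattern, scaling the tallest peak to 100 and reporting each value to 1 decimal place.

Iridium pattern (n=3): 0.05189512 : 0.26170165 : 0.43991135 : 0.24649188
Thallium pattern (n=2): 0.08714304 : 0.41611392 : 0.49674304
Convolve the two distributions (both contribute in 2-u steps):
  M: 0.05189512×0.08714304 = 0.004522
  M+2: 0.05189512×0.41611392 + 0.26170165×0.08714304 = 0.044400
  M+4: 0.05189512×0.49674304 + 0.26170165×0.41611392 + 0.43991135×0.08714304 = 0.173011
  M+6: 0.26170165×0.49674304 + 0.43991135×0.41611392 + 0.24649188×0.08714304 = 0.334532
  M+8: 0.43991135×0.49674304 + 0.24649188×0.41611392 = 0.321092
  M+10: 0.24649188×0.49674304 = 0.122443
Scale to base peak (0.334532) = 100: 1.4 : 13.3 : 51.7 : 100.0 : 96.0 : 36.6

1.4 : 13.3 : 51.7 : 100.0 : 96.0 : 36.6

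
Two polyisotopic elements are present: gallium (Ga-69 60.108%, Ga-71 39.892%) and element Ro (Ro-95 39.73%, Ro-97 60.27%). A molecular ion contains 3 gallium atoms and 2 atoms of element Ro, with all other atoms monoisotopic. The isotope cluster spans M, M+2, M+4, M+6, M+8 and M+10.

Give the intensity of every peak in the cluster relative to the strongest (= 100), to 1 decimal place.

Gallium pattern (n=3): 0.2171685 : 0.432386 : 0.2869625 : 0.063483
Element Ro pattern (n=2): 0.15784729 : 0.47890542 : 0.36324729
Convolve the two distributions (both contribute in 2-u steps):
  M: 0.2171685×0.15784729 = 0.034279
  M+2: 0.2171685×0.47890542 + 0.432386×0.15784729 = 0.172254
  M+4: 0.2171685×0.36324729 + 0.432386×0.47890542 + 0.2869625×0.15784729 = 0.331254
  M+6: 0.432386×0.36324729 + 0.2869625×0.47890542 + 0.063483×0.15784729 = 0.304512
  M+8: 0.2869625×0.36324729 + 0.063483×0.47890542 = 0.134641
  M+10: 0.063483×0.36324729 = 0.023060
Scale to base peak (0.331254) = 100: 10.3 : 52.0 : 100.0 : 91.9 : 40.6 : 7.0

10.3 : 52.0 : 100.0 : 91.9 : 40.6 : 7.0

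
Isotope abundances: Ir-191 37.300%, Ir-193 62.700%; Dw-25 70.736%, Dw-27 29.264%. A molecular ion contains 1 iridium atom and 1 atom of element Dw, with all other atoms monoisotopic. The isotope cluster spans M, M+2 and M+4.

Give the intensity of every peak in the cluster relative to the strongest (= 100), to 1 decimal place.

47.7 : 100.0 : 33.2

Iridium pattern (n=1): 0.3730 : 0.6270
Element Dw pattern (n=1): 0.70736 : 0.29264
Convolve the two distributions (both contribute in 2-u steps):
  M: 0.3730×0.70736 = 0.263845
  M+2: 0.3730×0.29264 + 0.6270×0.70736 = 0.552669
  M+4: 0.6270×0.29264 = 0.183485
Scale to base peak (0.552669) = 100: 47.7 : 100.0 : 33.2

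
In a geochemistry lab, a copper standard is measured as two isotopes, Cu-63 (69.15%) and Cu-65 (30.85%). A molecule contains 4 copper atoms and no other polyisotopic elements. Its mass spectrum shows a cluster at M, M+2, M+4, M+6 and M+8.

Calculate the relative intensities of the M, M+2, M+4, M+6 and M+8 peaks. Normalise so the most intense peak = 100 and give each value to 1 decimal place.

Expanding (0.6915 + 0.3085)^4:
P(M) = 0.6915^4 = 0.228649
P(M+2) = 4 × 0.6915^3 × 0.3085^1 = 0.408030
P(M+4) = 6 × 0.6915^2 × 0.3085^2 = 0.273052
P(M+6) = 4 × 0.6915^1 × 0.3085^3 = 0.081212
P(M+8) = 0.3085^4 = 0.009058
The M+2 peak is largest (0.408030); scaling to 100 gives 56.0 : 100.0 : 66.9 : 19.9 : 2.2.

56.0 : 100.0 : 66.9 : 19.9 : 2.2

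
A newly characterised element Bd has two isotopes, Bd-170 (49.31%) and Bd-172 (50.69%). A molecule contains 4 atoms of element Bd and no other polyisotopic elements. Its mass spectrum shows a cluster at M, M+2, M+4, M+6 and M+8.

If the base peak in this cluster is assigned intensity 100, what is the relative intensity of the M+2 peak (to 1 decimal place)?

64.9

Term probabilities: M 0.0591, M+2 0.2431, M+4 0.3749, M+6 0.2569, M+8 0.0660. Base peak = M+4.
P(M+4) = C(4,2) × 0.4931^2 × 0.5069^2 = 6 × 0.24314761 × 0.25694761 = 0.374857 (base)
P(M+2) = C(4,1) × 0.4931^3 × 0.5069^1 = 4 × 0.11989609 × 0.5069 = 0.243101
Relative intensity = 0.243101 / 0.374857 × 100 = 64.9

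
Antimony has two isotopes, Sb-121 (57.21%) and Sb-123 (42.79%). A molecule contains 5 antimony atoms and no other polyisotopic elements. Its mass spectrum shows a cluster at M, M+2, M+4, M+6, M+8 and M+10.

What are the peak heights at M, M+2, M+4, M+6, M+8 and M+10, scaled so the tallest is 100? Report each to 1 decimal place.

The 5 Sb atoms are independent, so intensities follow the terms of (0.5721 + 0.4279)^5.
P(M) = 0.5721^5 = 0.061286
P(M+2) = 5 × 0.5721^4 × 0.4279^1 = 0.229192
P(M+4) = 10 × 0.5721^3 × 0.4279^2 = 0.342847
P(M+6) = 10 × 0.5721^2 × 0.4279^3 = 0.256431
P(M+8) = 5 × 0.5721^1 × 0.4279^4 = 0.095898
P(M+10) = 0.4279^5 = 0.014345
The M+4 peak is largest (0.342847); scaling to 100 gives 17.9 : 66.8 : 100.0 : 74.8 : 28.0 : 4.2.

17.9 : 66.8 : 100.0 : 74.8 : 28.0 : 4.2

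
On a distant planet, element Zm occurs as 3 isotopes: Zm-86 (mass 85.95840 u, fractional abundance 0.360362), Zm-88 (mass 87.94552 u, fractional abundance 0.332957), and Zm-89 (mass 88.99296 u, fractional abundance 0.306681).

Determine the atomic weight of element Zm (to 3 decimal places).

87.551 u

Weight each isotope mass by its fractional abundance: 0.360362 × 85.95840 + 0.332957 × 87.94552 + 0.306681 × 88.99296
= 30.976141 + 29.282077 + 27.292450 = 87.550668 u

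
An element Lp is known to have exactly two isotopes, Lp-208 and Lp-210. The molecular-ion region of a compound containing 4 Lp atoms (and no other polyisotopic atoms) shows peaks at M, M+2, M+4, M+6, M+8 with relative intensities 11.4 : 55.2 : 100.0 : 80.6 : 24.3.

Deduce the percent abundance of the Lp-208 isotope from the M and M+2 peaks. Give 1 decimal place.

Let p = fractional abundance of Lp-208. I(M+2)/I(M) = [C(4,1)·p^3·(1−p)] / p^4 = 4·(1−p)/p = 55.2/11.4 = 4.8421
(1−p)/p = 4.8421/4 = 1.2105  ⇒  p = 1/(1 + 1.2105) = 0.4524
Lp-208: 45.2%, Lp-210: 54.8%.

45.2%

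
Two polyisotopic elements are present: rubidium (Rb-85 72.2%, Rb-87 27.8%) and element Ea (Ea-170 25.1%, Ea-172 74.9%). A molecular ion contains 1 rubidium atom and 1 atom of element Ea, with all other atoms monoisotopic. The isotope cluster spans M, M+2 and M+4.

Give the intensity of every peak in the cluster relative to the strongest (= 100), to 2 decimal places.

Rubidium pattern (n=1): 0.7220 : 0.2780
Element Ea pattern (n=1): 0.2510 : 0.7490
Convolve the two distributions (both contribute in 2-u steps):
  M: 0.7220×0.2510 = 0.181222
  M+2: 0.7220×0.7490 + 0.2780×0.2510 = 0.610556
  M+4: 0.2780×0.7490 = 0.208222
Scale to base peak (0.610556) = 100: 29.68 : 100.00 : 34.10

29.68 : 100.00 : 34.10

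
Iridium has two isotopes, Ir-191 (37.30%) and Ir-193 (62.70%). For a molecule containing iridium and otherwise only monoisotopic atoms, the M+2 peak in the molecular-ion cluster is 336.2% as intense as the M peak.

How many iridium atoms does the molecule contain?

2

The M+2/M ratio from n Ir atoms is n · q/p = n · 0.6270/0.3730.
n = 3.362 × 0.3730/0.6270 = 2.00 ≈ 2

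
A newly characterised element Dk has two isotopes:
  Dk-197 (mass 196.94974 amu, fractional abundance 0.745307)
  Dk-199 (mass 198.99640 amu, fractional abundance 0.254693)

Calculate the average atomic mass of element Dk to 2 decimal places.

197.47 amu

The abundance-weighted mean is 0.745307 × 196.94974 + 0.254693 × 198.99640
= 146.788020 + 50.682990 = 197.471010 amu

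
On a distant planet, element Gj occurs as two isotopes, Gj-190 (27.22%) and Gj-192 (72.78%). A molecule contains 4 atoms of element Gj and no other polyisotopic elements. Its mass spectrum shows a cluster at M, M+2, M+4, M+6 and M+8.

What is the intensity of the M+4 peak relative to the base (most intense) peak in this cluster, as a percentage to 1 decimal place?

56.1%

Term probabilities: M 0.0055, M+2 0.0587, M+4 0.2355, M+6 0.4197, M+8 0.2806. Base peak = M+6.
P(M+6) = C(4,3) × 0.2722^1 × 0.7278^3 = 4 × 0.2722 × 0.38551045 = 0.419744 (base)
P(M+4) = C(4,2) × 0.2722^2 × 0.7278^2 = 6 × 0.07409284 × 0.52969284 = 0.235479
Relative intensity = 0.235479 / 0.419744 × 100 = 56.1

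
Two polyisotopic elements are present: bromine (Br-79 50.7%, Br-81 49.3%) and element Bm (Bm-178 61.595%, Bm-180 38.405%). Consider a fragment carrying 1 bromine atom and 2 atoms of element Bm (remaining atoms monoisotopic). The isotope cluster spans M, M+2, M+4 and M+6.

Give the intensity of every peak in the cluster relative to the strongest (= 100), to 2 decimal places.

Bromine pattern (n=1): 0.5070 : 0.4930
Element Bm pattern (n=2): 0.3793944 : 0.47311119 : 0.1474944
Convolve the two distributions (both contribute in 2-u steps):
  M: 0.5070×0.3793944 = 0.192353
  M+2: 0.5070×0.47311119 + 0.4930×0.3793944 = 0.426909
  M+4: 0.5070×0.1474944 + 0.4930×0.47311119 = 0.308023
  M+6: 0.4930×0.1474944 = 0.072715
Scale to base peak (0.426909) = 100: 45.06 : 100.00 : 72.15 : 17.03

45.06 : 100.00 : 72.15 : 17.03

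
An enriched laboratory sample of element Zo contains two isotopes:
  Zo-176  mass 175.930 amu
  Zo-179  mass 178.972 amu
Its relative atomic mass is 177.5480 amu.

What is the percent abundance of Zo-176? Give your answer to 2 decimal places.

46.81%

Let x be the fractional abundance of Zo-176; then Zo-179 has abundance 1 − x.
175.930·x + 178.972·(1 − x) = 177.5480
(175.930 − 178.972)·x = 177.5480 − 178.972
x = -1.4240 / -3.042 = 0.46811 → 46.81% Zo-176, 53.19% Zo-179.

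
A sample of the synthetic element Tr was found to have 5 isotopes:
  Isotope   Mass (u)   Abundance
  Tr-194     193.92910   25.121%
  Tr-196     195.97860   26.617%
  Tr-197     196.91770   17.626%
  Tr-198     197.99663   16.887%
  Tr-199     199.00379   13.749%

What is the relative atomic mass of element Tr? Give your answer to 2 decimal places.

The abundance-weighted mean is 0.25121 × 193.92910 + 0.26617 × 195.97860 + 0.17626 × 196.91770 + 0.16887 × 197.99663 + 0.13749 × 199.00379
= 48.716929 + 52.163624 + 34.708714 + 33.435691 + 27.361031 = 196.385989 u

196.39 u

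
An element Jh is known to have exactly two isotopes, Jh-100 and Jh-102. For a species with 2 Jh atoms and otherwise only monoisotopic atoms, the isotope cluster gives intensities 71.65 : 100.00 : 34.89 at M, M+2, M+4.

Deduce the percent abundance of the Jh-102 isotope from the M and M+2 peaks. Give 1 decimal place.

Let p = fractional abundance of Jh-100. I(M+2)/I(M) = [C(2,1)·p^1·(1−p)] / p^2 = 2·(1−p)/p = 100.00/71.65 = 1.3957
(1−p)/p = 1.3957/2 = 0.6978  ⇒  p = 1/(1 + 0.6978) = 0.5890
Jh-100: 58.9%, Jh-102: 41.1%.

41.1%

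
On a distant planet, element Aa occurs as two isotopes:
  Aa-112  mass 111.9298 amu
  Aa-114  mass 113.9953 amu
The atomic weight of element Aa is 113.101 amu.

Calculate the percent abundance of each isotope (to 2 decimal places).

Aa-112: 43.30%, Aa-114: 56.70%

Writing the weighted mean with unknown fraction x of Aa-112:
111.9298·x + 113.9953·(1 − x) = 113.101
(111.9298 − 113.9953)·x = 113.101 − 113.9953
x = -0.8943 / -2.0655 = 0.43297 → 43.30% Aa-112, 56.70% Aa-114.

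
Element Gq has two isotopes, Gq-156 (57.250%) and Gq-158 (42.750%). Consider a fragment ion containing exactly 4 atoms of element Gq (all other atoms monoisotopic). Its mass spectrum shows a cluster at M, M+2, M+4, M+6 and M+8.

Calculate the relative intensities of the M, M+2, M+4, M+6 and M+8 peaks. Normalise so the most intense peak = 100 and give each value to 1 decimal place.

29.9 : 89.3 : 100.0 : 49.8 : 9.3

The 4 Gq atoms are independent, so intensities follow the terms of (0.57250 + 0.42750)^4.
P(M) = 0.57250^4 = 0.107424
P(M+2) = 4 × 0.57250^3 × 0.42750^1 = 0.320865
P(M+4) = 6 × 0.57250^2 × 0.42750^2 = 0.359397
P(M+6) = 4 × 0.57250^1 × 0.42750^3 = 0.178914
P(M+8) = 0.42750^4 = 0.033400
The M+4 peak is largest (0.359397); scaling to 100 gives 29.9 : 89.3 : 100.0 : 49.8 : 9.3.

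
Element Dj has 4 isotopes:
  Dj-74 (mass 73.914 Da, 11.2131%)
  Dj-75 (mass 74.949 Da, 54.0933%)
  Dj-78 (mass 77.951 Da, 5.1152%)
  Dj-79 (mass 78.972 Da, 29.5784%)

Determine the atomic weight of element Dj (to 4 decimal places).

Weight each isotope mass by its fractional abundance: 0.112131 × 73.914 + 0.540933 × 74.949 + 0.051152 × 77.951 + 0.295784 × 78.972
= 8.28805 + 40.54239 + 3.98735 + 23.35865 = 76.17644 Da

76.1764 Da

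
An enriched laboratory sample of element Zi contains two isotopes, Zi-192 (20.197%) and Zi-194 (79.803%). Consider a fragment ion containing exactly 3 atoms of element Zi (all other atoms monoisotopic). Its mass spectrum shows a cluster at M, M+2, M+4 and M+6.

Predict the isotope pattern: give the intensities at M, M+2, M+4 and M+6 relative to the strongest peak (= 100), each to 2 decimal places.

The 3 Zi atoms are independent, so intensities follow the terms of (0.20197 + 0.79803)^3.
P(M) = 0.20197^3 = 0.008239
P(M+2) = 3 × 0.20197^2 × 0.79803^1 = 0.097659
P(M+4) = 3 × 0.20197^1 × 0.79803^2 = 0.385875
P(M+6) = 0.79803^3 = 0.508227
The M+6 peak is largest (0.508227); scaling to 100 gives 1.62 : 19.22 : 75.93 : 100.00.

1.62 : 19.22 : 75.93 : 100.00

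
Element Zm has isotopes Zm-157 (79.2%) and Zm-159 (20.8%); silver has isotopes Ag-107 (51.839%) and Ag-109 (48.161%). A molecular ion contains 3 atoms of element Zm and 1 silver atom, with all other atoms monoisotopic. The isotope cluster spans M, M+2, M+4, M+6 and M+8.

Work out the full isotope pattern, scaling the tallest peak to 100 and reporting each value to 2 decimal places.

Element Zm pattern (n=3): 0.49679309 : 0.39141274 : 0.10279526 : 0.00899891
Silver pattern (n=1): 0.51839 : 0.48161
Convolve the two distributions (both contribute in 2-u steps):
  M: 0.49679309×0.51839 = 0.257533
  M+2: 0.49679309×0.48161 + 0.39141274×0.51839 = 0.442165
  M+4: 0.39141274×0.48161 + 0.10279526×0.51839 = 0.241796
  M+6: 0.10279526×0.48161 + 0.00899891×0.51839 = 0.054172
  M+8: 0.00899891×0.48161 = 0.004334
Scale to base peak (0.442165) = 100: 58.24 : 100.00 : 54.68 : 12.25 : 0.98

58.24 : 100.00 : 54.68 : 12.25 : 0.98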